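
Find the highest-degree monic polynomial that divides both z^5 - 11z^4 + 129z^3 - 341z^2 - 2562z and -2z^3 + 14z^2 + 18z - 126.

z^2 - 4z - 21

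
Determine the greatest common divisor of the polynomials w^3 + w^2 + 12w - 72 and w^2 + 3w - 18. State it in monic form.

w - 3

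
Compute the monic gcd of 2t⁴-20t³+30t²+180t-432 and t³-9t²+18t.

t²-9t+18

Euclidean algorithm in ℚ[t]:
  2t⁴-20t³+30t²+180t-432 = (2t-2)(t³-9t²+18t) + (-24t²+216t-432)
  t³-9t²+18t = (-(1/24)t)(-24t²+216t-432) + (0)
Last nonzero remainder: -24t²+216t-432. Dividing through by -24 gives the monic gcd t²-9t+18.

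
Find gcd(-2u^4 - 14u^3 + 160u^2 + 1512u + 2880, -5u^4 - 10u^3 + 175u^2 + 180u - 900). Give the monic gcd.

u^2 + 9u + 18

Euclidean algorithm in ℚ[u]:
  -2u^4 - 14u^3 + 160u^2 + 1512u + 2880 = (2/5)(-5u^4 - 10u^3 + 175u^2 + 180u - 900) + (-10u^3 + 90u^2 + 1440u + 3240)
  -5u^4 - 10u^3 + 175u^2 + 180u - 900 = ((1/2)u + 11/2)(-10u^3 + 90u^2 + 1440u + 3240) + (-1040u^2 - 9360u - 18720)
  -10u^3 + 90u^2 + 1440u + 3240 = ((1/104)u - 9/52)(-1040u^2 - 9360u - 18720) + (0)
Last nonzero remainder: -1040u^2 - 9360u - 18720. Dividing through by -1040 gives the monic gcd u^2 + 9u + 18.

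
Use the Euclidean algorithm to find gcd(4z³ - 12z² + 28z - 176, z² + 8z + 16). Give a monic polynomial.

1

Apply the Euclidean algorithm:
  4z³ - 12z² + 28z - 176 = (4z - 44)(z² + 8z + 16) + (316z + 528)
  z² + 8z + 16 = ((1/316)z + 125/6241)(316z + 528) + (33856/6241)
  316z + 528 = ((493039/8464)z + 205953/2116)(33856/6241) + (0)
The last nonzero remainder is the constant 33856/6241, so the polynomials are coprime and gcd = 1.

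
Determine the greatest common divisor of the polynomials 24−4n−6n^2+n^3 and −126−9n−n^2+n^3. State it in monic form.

By polynomial division,
  n^3−6n^2−4n+24 = (n^3−n^2−9n−126) + (−5n^2+5n+150)
  n^3−n^2−9n−126 = (−(1/5)n)(−5n^2+5n+150) + (21n−126)
  −5n^2+5n+150 = (−(5/21)n−25/21)(21n−126) + (0)
Last nonzero remainder: 21n−126. Dividing through by 21 gives the monic gcd n−6.

−6+n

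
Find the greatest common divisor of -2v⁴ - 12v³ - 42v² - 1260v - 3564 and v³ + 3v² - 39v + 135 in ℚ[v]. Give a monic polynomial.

v + 9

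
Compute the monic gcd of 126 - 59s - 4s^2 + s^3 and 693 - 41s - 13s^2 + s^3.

-63 - 2s + s^2

By polynomial division,
  s^3 - 4s^2 - 59s + 126 = (s^3 - 13s^2 - 41s + 693) + (9s^2 - 18s - 567)
  s^3 - 13s^2 - 41s + 693 = ((1/9)s - 11/9)(9s^2 - 18s - 567) + (0)
Last nonzero remainder: 9s^2 - 18s - 567. Dividing through by 9 gives the monic gcd s^2 - 2s - 63.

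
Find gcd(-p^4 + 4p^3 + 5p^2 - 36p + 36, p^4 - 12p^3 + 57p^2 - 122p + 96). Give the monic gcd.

p^2 - 5p + 6

By polynomial division,
  -p^4 + 4p^3 + 5p^2 - 36p + 36 = (-1)(p^4 - 12p^3 + 57p^2 - 122p + 96) + (-8p^3 + 62p^2 - 158p + 132)
  p^4 - 12p^3 + 57p^2 - 122p + 96 = (-(1/8)p + 17/32)(-8p^3 + 62p^2 - 158p + 132) + ((69/16)p^2 - (345/16)p + 207/8)
  -8p^3 + 62p^2 - 158p + 132 = (-(128/69)p + 352/69)((69/16)p^2 - (345/16)p + 207/8) + (0)
Last nonzero remainder: (69/16)p^2 - (345/16)p + 207/8. Dividing through by 69/16 gives the monic gcd p^2 - 5p + 6.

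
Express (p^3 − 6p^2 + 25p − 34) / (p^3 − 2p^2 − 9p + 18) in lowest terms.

(p^2 − 4p + 17)/(p^2 − 9)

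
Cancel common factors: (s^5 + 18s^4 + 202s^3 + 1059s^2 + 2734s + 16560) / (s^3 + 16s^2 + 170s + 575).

(s^3 + 7s^2 + 10s + 144)/(s + 5)

Euclidean algorithm in ℚ[s]:
  s^5 + 18s^4 + 202s^3 + 1059s^2 + 2734s + 16560 = (s^2 + 2s)(s^3 + 16s^2 + 170s + 575) + (144s^2 + 1584s + 16560)
  s^3 + 16s^2 + 170s + 575 = ((1/144)s + 5/144)(144s^2 + 1584s + 16560) + (0)
Last nonzero remainder: 144s^2 + 1584s + 16560. Dividing through by 144 gives the monic gcd s^2 + 11s + 115.
Cancel s^2 + 11s + 115 from numerator and denominator to get the reduced form.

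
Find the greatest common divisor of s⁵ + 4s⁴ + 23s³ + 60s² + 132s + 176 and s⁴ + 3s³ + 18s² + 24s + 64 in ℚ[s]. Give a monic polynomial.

s² + 2s + 8

Repeated division with remainder:
  s⁵ + 4s⁴ + 23s³ + 60s² + 132s + 176 = (s + 1)(s⁴ + 3s³ + 18s² + 24s + 64) + (2s³ + 18s² + 44s + 112)
  s⁴ + 3s³ + 18s² + 24s + 64 = ((1/2)s - 3)(2s³ + 18s² + 44s + 112) + (50s² + 100s + 400)
  2s³ + 18s² + 44s + 112 = ((1/25)s + 7/25)(50s² + 100s + 400) + (0)
Last nonzero remainder: 50s² + 100s + 400. Dividing through by 50 gives the monic gcd s² + 2s + 8.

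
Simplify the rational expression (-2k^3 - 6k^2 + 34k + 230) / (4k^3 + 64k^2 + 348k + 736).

(-k + 5)/(2k + 16)

Repeated division with remainder:
  -2k^3 - 6k^2 + 34k + 230 = (-1/2)(4k^3 + 64k^2 + 348k + 736) + (26k^2 + 208k + 598)
  4k^3 + 64k^2 + 348k + 736 = ((2/13)k + 16/13)(26k^2 + 208k + 598) + (0)
Last nonzero remainder: 26k^2 + 208k + 598. Dividing through by 26 gives the monic gcd k^2 + 8k + 23.
Cancel k^2 + 8k + 23 from numerator and denominator to get the reduced form.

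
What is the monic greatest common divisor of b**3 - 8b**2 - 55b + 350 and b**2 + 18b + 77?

b + 7

Apply the Euclidean algorithm:
  b**3 - 8b**2 - 55b + 350 = (b - 26)(b**2 + 18b + 77) + (336b + 2352)
  b**2 + 18b + 77 = ((1/336)b + 11/336)(336b + 2352) + (0)
Last nonzero remainder: 336b + 2352. Dividing through by 336 gives the monic gcd b + 7.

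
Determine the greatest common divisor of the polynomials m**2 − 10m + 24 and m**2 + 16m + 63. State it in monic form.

By polynomial division,
  m**2 − 10m + 24 = (m**2 + 16m + 63) + (−26m − 39)
  m**2 + 16m + 63 = (−(1/26)m − 29/52)(−26m − 39) + (165/4)
  −26m − 39 = (−(104/165)m − 52/55)(165/4) + (0)
The last nonzero remainder is the constant 165/4, so the polynomials are coprime and gcd = 1.

1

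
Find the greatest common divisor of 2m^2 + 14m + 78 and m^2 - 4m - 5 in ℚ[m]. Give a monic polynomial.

1

Repeated division with remainder:
  2m^2 + 14m + 78 = (2)(m^2 - 4m - 5) + (22m + 88)
  m^2 - 4m - 5 = ((1/22)m - 4/11)(22m + 88) + (27)
  22m + 88 = ((22/27)m + 88/27)(27) + (0)
The last nonzero remainder is the constant 27, so the polynomials are coprime and gcd = 1.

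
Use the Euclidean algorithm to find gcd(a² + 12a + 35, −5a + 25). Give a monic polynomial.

Apply the Euclidean algorithm:
  a² + 12a + 35 = (−(1/5)a − 17/5)(−5a + 25) + (120)
  −5a + 25 = (−(1/24)a + 5/24)(120) + (0)
The last nonzero remainder is the constant 120, so the polynomials are coprime and gcd = 1.

1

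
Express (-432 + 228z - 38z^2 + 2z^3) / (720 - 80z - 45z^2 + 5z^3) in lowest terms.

Repeated division with remainder:
  2z^3 - 38z^2 + 228z - 432 = (2/5)(5z^3 - 45z^2 - 80z + 720) + (-20z^2 + 260z - 720)
  5z^3 - 45z^2 - 80z + 720 = (-(1/4)z - 1)(-20z^2 + 260z - 720) + (0)
Last nonzero remainder: -20z^2 + 260z - 720. Dividing through by -20 gives the monic gcd z^2 - 13z + 36.
Cancel z^2 - 13z + 36 from numerator and denominator to get the reduced form.

(-12 + 2z)/(20 + 5z)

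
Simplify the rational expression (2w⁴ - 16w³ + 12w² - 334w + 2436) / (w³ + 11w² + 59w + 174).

Repeated division with remainder:
  2w⁴ - 16w³ + 12w² - 334w + 2436 = (2w - 38)(w³ + 11w² + 59w + 174) + (312w² + 1560w + 9048)
  w³ + 11w² + 59w + 174 = ((1/312)w + 1/52)(312w² + 1560w + 9048) + (0)
Last nonzero remainder: 312w² + 1560w + 9048. Dividing through by 312 gives the monic gcd w² + 5w + 29.
Cancel w² + 5w + 29 from numerator and denominator to get the reduced form.

(2w² - 26w + 84)/(w + 6)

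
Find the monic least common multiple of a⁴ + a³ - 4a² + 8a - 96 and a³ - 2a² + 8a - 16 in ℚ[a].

a⁵ - a⁴ - 6a³ + 16a² - 112a + 192

By polynomial division,
  a⁴ + a³ - 4a² + 8a - 96 = (a + 3)(a³ - 2a² + 8a - 16) + (-6a² - 48)
  a³ - 2a² + 8a - 16 = (-(1/6)a + 1/3)(-6a² - 48) + (0)
Last nonzero remainder: -6a² - 48. Dividing through by -6 gives the monic gcd a² + 8.
Then lcm(f, g) = f·g / gcd(f, g); expanding and making the result monic gives the answer.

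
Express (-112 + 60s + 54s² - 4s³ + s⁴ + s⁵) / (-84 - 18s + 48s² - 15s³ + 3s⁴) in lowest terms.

(-8 + 2s + 5s² + s³)/(-6 - 3s + 3s²)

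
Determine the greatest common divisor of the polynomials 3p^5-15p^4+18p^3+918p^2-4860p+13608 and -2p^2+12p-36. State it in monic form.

p^2-6p+18

Repeated division with remainder:
  3p^5-15p^4+18p^3+918p^2-4860p+13608 = (-(3/2)p^3-(3/2)p^2+9p-378)(-2p^2+12p-36) + (0)
Last nonzero remainder: -2p^2+12p-36. Dividing through by -2 gives the monic gcd p^2-6p+18.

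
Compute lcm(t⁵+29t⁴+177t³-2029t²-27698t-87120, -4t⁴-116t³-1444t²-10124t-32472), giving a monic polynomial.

t⁷+38t⁶+520t⁵+1942t⁴-31445t³-502780t²-3055316t-7143840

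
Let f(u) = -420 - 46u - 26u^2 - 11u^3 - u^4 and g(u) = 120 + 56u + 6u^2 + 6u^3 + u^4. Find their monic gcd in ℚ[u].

60 - 2u + 4u^2 + u^3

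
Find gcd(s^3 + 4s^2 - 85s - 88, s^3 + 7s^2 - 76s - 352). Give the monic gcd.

Apply the Euclidean algorithm:
  s^3 + 4s^2 - 85s - 88 = (s^3 + 7s^2 - 76s - 352) + (-3s^2 - 9s + 264)
  s^3 + 7s^2 - 76s - 352 = (-(1/3)s - 4/3)(-3s^2 - 9s + 264) + (0)
Last nonzero remainder: -3s^2 - 9s + 264. Dividing through by -3 gives the monic gcd s^2 + 3s - 88.

s^2 + 3s - 88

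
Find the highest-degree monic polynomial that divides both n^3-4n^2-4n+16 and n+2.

n+2

Euclidean algorithm in ℚ[n]:
  n^3-4n^2-4n+16 = (n^2-6n+8)(n+2) + (0)
The last nonzero remainder n+2 is already monic.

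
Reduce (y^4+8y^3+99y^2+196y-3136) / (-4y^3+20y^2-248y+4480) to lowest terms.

(-y^2-3y+28)/(4y-40)

Apply the Euclidean algorithm:
  y^4+8y^3+99y^2+196y-3136 = (-(1/4)y-13/4)(-4y^3+20y^2-248y+4480) + (102y^2+510y+11424)
  -4y^3+20y^2-248y+4480 = (-(2/51)y+20/51)(102y^2+510y+11424) + (0)
Last nonzero remainder: 102y^2+510y+11424. Dividing through by 102 gives the monic gcd y^2+5y+112.
Cancel y^2+5y+112 from numerator and denominator to get the reduced form.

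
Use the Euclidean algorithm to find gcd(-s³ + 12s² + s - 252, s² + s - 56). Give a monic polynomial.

Euclidean algorithm in ℚ[s]:
  -s³ + 12s² + s - 252 = (-s + 13)(s² + s - 56) + (-68s + 476)
  s² + s - 56 = (-(1/68)s - 2/17)(-68s + 476) + (0)
Last nonzero remainder: -68s + 476. Dividing through by -68 gives the monic gcd s - 7.

s - 7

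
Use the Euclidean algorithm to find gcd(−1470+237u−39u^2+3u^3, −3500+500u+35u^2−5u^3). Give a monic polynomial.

Apply the Euclidean algorithm:
  3u^3−39u^2+237u−1470 = (−3/5)(−5u^3+35u^2+500u−3500) + (−18u^2+537u−3570)
  −5u^3+35u^2+500u−3500 = ((5/18)u+685/108)(−18u^2+537u−3570) + (−(68915/36)u+344575/18)
  −18u^2+537u−3570 = ((648/68915)u−1836/9845)(−(68915/36)u+344575/18) + (0)
Last nonzero remainder: −(68915/36)u+344575/18. Dividing through by −68915/36 gives the monic gcd u−10.

−10+u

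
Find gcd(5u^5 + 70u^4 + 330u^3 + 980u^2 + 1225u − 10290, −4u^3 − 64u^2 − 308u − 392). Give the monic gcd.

u^2 + 14u + 49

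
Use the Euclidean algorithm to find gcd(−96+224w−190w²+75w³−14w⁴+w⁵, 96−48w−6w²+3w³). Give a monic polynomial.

8−6w+w²

By polynomial division,
  w⁵−14w⁴+75w³−190w²+224w−96 = ((1/3)w²−4w+67/3)(3w³−6w²−48w+96) + (−280w²+1680w−2240)
  3w³−6w²−48w+96 = (−(3/280)w−3/70)(−280w²+1680w−2240) + (0)
Last nonzero remainder: −280w²+1680w−2240. Dividing through by −280 gives the monic gcd w²−6w+8.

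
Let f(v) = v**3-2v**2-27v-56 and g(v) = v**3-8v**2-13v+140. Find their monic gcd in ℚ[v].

v-7

Apply the Euclidean algorithm:
  v**3-2v**2-27v-56 = (v**3-8v**2-13v+140) + (6v**2-14v-196)
  v**3-8v**2-13v+140 = ((1/6)v-17/18)(6v**2-14v-196) + ((58/9)v-406/9)
  6v**2-14v-196 = ((27/29)v+126/29)((58/9)v-406/9) + (0)
Last nonzero remainder: (58/9)v-406/9. Dividing through by 58/9 gives the monic gcd v-7.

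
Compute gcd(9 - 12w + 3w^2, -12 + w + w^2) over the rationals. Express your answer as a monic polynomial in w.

-3 + w

Apply the Euclidean algorithm:
  3w^2 - 12w + 9 = (3)(w^2 + w - 12) + (-15w + 45)
  w^2 + w - 12 = (-(1/15)w - 4/15)(-15w + 45) + (0)
Last nonzero remainder: -15w + 45. Dividing through by -15 gives the monic gcd w - 3.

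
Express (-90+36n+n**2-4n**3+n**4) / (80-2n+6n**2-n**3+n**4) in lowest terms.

(-9+n**2)/(8+3n+n**2)

Apply the Euclidean algorithm:
  n**4-4n**3+n**2+36n-90 = (n**4-n**3+6n**2-2n+80) + (-3n**3-5n**2+38n-170)
  n**4-n**3+6n**2-2n+80 = (-(1/3)n+8/9)(-3n**3-5n**2+38n-170) + ((208/9)n**2-(832/9)n+2080/9)
  -3n**3-5n**2+38n-170 = (-(27/208)n-153/208)((208/9)n**2-(832/9)n+2080/9) + (0)
Last nonzero remainder: (208/9)n**2-(832/9)n+2080/9. Dividing through by 208/9 gives the monic gcd n**2-4n+10.
Cancel n**2-4n+10 from numerator and denominator to get the reduced form.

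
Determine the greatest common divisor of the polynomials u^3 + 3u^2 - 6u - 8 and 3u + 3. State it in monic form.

Euclidean algorithm in ℚ[u]:
  u^3 + 3u^2 - 6u - 8 = ((1/3)u^2 + (2/3)u - 8/3)(3u + 3) + (0)
Last nonzero remainder: 3u + 3. Dividing through by 3 gives the monic gcd u + 1.

u + 1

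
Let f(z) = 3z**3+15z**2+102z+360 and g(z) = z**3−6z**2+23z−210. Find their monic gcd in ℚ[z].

Repeated division with remainder:
  3z**3+15z**2+102z+360 = (3)(z**3−6z**2+23z−210) + (33z**2+33z+990)
  z**3−6z**2+23z−210 = ((1/33)z−7/33)(33z**2+33z+990) + (0)
Last nonzero remainder: 33z**2+33z+990. Dividing through by 33 gives the monic gcd z**2+z+30.

z**2+z+30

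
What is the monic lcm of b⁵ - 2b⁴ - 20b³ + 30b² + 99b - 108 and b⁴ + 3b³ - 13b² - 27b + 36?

Repeated division with remainder:
  b⁵ - 2b⁴ - 20b³ + 30b² + 99b - 108 = (b - 5)(b⁴ + 3b³ - 13b² - 27b + 36) + (8b³ - 8b² - 72b + 72)
  b⁴ + 3b³ - 13b² - 27b + 36 = ((1/8)b + 1/2)(8b³ - 8b² - 72b + 72) + (0)
Last nonzero remainder: 8b³ - 8b² - 72b + 72. Dividing through by 8 gives the monic gcd b³ - b² - 9b + 9.
Then lcm(f, g) = f·g / gcd(f, g); expanding and making the result monic gives the answer.

b⁶ + 2b⁵ - 28b⁴ - 50b³ + 219b² + 288b - 432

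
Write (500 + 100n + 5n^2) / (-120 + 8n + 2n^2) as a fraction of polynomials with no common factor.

(50 + 5n)/(-12 + 2n)

Apply the Euclidean algorithm:
  5n^2 + 100n + 500 = (5/2)(2n^2 + 8n - 120) + (80n + 800)
  2n^2 + 8n - 120 = ((1/40)n - 3/20)(80n + 800) + (0)
Last nonzero remainder: 80n + 800. Dividing through by 80 gives the monic gcd n + 10.
Cancel n + 10 from numerator and denominator to get the reduced form.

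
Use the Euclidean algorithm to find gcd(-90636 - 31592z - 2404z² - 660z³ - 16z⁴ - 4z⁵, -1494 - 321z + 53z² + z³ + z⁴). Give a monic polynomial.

Apply the Euclidean algorithm:
  -4z⁵ - 16z⁴ - 660z³ - 2404z² - 31592z - 90636 = (-4z - 12)(z⁴ + z³ + 53z² - 321z - 1494) + (-436z³ - 3052z² - 41420z - 108564)
  z⁴ + z³ + 53z² - 321z - 1494 = (-(1/436)z + 3/218)(-436z³ - 3052z² - 41420z - 108564) + (0)
Last nonzero remainder: -436z³ - 3052z² - 41420z - 108564. Dividing through by -436 gives the monic gcd z³ + 7z² + 95z + 249.

249 + 95z + 7z² + z³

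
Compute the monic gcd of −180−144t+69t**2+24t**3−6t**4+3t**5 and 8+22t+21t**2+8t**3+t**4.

2+3t+t**2

Apply the Euclidean algorithm:
  3t**5−6t**4+24t**3+69t**2−144t−180 = (3t−30)(t**4+8t**3+21t**2+22t+8) + (201t**3+633t**2+492t+60)
  t**4+8t**3+21t**2+22t+8 = ((1/201)t+325/13467)(201t**3+633t**2+492t+60) + ((14706/4489)t**2+(44118/4489)t+29412/4489)
  201t**3+633t**2+492t+60 = ((300763/4902)t+22445/2451)((14706/4489)t**2+(44118/4489)t+29412/4489) + (0)
Last nonzero remainder: (14706/4489)t**2+(44118/4489)t+29412/4489. Dividing through by 14706/4489 gives the monic gcd t**2+3t+2.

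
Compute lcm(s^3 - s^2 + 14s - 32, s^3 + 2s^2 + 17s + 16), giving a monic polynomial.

Euclidean algorithm in ℚ[s]:
  s^3 - s^2 + 14s - 32 = (s^3 + 2s^2 + 17s + 16) + (-3s^2 - 3s - 48)
  s^3 + 2s^2 + 17s + 16 = (-(1/3)s - 1/3)(-3s^2 - 3s - 48) + (0)
Last nonzero remainder: -3s^2 - 3s - 48. Dividing through by -3 gives the monic gcd s^2 + s + 16.
Then lcm(f, g) = f·g / gcd(f, g); expanding and making the result monic gives the answer.

s^4 + 13s^2 - 18s - 32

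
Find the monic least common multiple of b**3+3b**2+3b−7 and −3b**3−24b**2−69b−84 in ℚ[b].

Apply the Euclidean algorithm:
  b**3+3b**2+3b−7 = (−1/3)(−3b**3−24b**2−69b−84) + (−5b**2−20b−35)
  −3b**3−24b**2−69b−84 = ((3/5)b+12/5)(−5b**2−20b−35) + (0)
Last nonzero remainder: −5b**2−20b−35. Dividing through by −5 gives the monic gcd b**2+4b+7.
Then lcm(f, g) = f·g / gcd(f, g); expanding and making the result monic gives the answer.

b**4+7b**3+15b**2+5b−28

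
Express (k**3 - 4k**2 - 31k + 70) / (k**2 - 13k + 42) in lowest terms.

(k**2 + 3k - 10)/(k - 6)

Euclidean algorithm in ℚ[k]:
  k**3 - 4k**2 - 31k + 70 = (k + 9)(k**2 - 13k + 42) + (44k - 308)
  k**2 - 13k + 42 = ((1/44)k - 3/22)(44k - 308) + (0)
Last nonzero remainder: 44k - 308. Dividing through by 44 gives the monic gcd k - 7.
Cancel k - 7 from numerator and denominator to get the reduced form.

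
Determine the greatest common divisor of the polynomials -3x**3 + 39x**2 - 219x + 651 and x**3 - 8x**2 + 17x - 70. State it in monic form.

x - 7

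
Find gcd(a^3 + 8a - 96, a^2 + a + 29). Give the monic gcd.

Euclidean algorithm in ℚ[a]:
  a^3 + 8a - 96 = (a - 1)(a^2 + a + 29) + (-20a - 67)
  a^2 + a + 29 = (-(1/20)a + 47/400)(-20a - 67) + (14749/400)
  -20a - 67 = (-(8000/14749)a - 26800/14749)(14749/400) + (0)
The last nonzero remainder is the constant 14749/400, so the polynomials are coprime and gcd = 1.

1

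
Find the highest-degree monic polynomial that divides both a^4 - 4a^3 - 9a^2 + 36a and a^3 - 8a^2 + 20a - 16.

a - 4

Apply the Euclidean algorithm:
  a^4 - 4a^3 - 9a^2 + 36a = (a + 4)(a^3 - 8a^2 + 20a - 16) + (3a^2 - 28a + 64)
  a^3 - 8a^2 + 20a - 16 = ((1/3)a + 4/9)(3a^2 - 28a + 64) + ((100/9)a - 400/9)
  3a^2 - 28a + 64 = ((27/100)a - 36/25)((100/9)a - 400/9) + (0)
Last nonzero remainder: (100/9)a - 400/9. Dividing through by 100/9 gives the monic gcd a - 4.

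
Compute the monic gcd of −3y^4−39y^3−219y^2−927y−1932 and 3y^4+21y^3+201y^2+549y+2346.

Euclidean algorithm in ℚ[y]:
  −3y^4−39y^3−219y^2−927y−1932 = (−1)(3y^4+21y^3+201y^2+549y+2346) + (−18y^3−18y^2−378y+414)
  3y^4+21y^3+201y^2+549y+2346 = (−(1/6)y−1)(−18y^3−18y^2−378y+414) + (120y^2+240y+2760)
  −18y^3−18y^2−378y+414 = (−(3/20)y+3/20)(120y^2+240y+2760) + (0)
Last nonzero remainder: 120y^2+240y+2760. Dividing through by 120 gives the monic gcd y^2+2y+23.

y^2+2y+23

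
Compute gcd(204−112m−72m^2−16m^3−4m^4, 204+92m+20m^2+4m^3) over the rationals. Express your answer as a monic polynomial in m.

By polynomial division,
  −4m^4−16m^3−72m^2−112m+204 = (−m+1)(4m^3+20m^2+92m+204) + (0)
Last nonzero remainder: 4m^3+20m^2+92m+204. Dividing through by 4 gives the monic gcd m^3+5m^2+23m+51.

51+23m+5m^2+m^3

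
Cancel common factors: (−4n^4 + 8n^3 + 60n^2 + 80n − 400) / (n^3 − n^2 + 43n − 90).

(−4n^3 + 60n + 200)/(n^2 + n + 45)

Apply the Euclidean algorithm:
  −4n^4 + 8n^3 + 60n^2 + 80n − 400 = (−4n + 4)(n^3 − n^2 + 43n − 90) + (236n^2 − 452n − 40)
  n^3 − n^2 + 43n − 90 = ((1/236)n + 27/6962)(236n^2 − 452n − 40) + ((156375/3481)n − 312750/3481)
  236n^2 − 452n − 40 = ((821516/156375)n + 13924/31275)((156375/3481)n − 312750/3481) + (0)
Last nonzero remainder: (156375/3481)n − 312750/3481. Dividing through by 156375/3481 gives the monic gcd n − 2.
Cancel n − 2 from numerator and denominator to get the reduced form.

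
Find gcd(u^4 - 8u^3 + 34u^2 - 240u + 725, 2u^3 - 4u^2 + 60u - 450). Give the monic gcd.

Repeated division with remainder:
  u^4 - 8u^3 + 34u^2 - 240u + 725 = ((1/2)u - 3)(2u^3 - 4u^2 + 60u - 450) + (-8u^2 + 165u - 625)
  2u^3 - 4u^2 + 60u - 450 = (-(1/4)u - 149/32)(-8u^2 + 165u - 625) + ((21505/32)u - 107525/32)
  -8u^2 + 165u - 625 = (-(256/21505)u + 800/4301)((21505/32)u - 107525/32) + (0)
Last nonzero remainder: (21505/32)u - 107525/32. Dividing through by 21505/32 gives the monic gcd u - 5.

u - 5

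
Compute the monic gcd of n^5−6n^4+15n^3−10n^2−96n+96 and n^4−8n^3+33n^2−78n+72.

n^2−3n+12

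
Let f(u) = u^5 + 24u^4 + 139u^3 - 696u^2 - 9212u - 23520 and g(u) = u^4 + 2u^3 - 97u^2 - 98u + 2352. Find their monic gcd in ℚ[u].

Euclidean algorithm in ℚ[u]:
  u^5 + 24u^4 + 139u^3 - 696u^2 - 9212u - 23520 = (u + 22)(u^4 + 2u^3 - 97u^2 - 98u + 2352) + (192u^3 + 1536u^2 - 9408u - 75264)
  u^4 + 2u^3 - 97u^2 - 98u + 2352 = ((1/192)u - 1/32)(192u^3 + 1536u^2 - 9408u - 75264) + (0)
Last nonzero remainder: 192u^3 + 1536u^2 - 9408u - 75264. Dividing through by 192 gives the monic gcd u^3 + 8u^2 - 49u - 392.

u^3 + 8u^2 - 49u - 392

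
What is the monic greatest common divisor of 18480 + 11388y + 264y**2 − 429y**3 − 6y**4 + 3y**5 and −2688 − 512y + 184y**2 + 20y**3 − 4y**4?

Euclidean algorithm in ℚ[y]:
  3y**5 − 6y**4 − 429y**3 + 264y**2 + 11388y + 18480 = (−(3/4)y − 9/4)(−4y**4 + 20y**3 + 184y**2 − 512y − 2688) + (−246y**3 + 294y**2 + 8220y + 12432)
  −4y**4 + 20y**3 + 184y**2 − 512y − 2688 = ((2/123)y − 104/1681)(−246y**3 + 294y**2 + 8220y + 12432) + ((115200/1681)y**2 − (345600/1681)y − 3225600/1681)
  −246y**3 + 294y**2 + 8220y + 12432 = (−(68921/19200)y − 62197/9600)((115200/1681)y**2 − (345600/1681)y − 3225600/1681) + (0)
Last nonzero remainder: (115200/1681)y**2 − (345600/1681)y − 3225600/1681. Dividing through by 115200/1681 gives the monic gcd y**2 − 3y − 28.

−28 − 3y + y**2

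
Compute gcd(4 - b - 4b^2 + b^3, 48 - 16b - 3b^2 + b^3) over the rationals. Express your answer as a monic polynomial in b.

-4 + b

Repeated division with remainder:
  b^3 - 4b^2 - b + 4 = (b^3 - 3b^2 - 16b + 48) + (-b^2 + 15b - 44)
  b^3 - 3b^2 - 16b + 48 = (-b - 12)(-b^2 + 15b - 44) + (120b - 480)
  -b^2 + 15b - 44 = (-(1/120)b + 11/120)(120b - 480) + (0)
Last nonzero remainder: 120b - 480. Dividing through by 120 gives the monic gcd b - 4.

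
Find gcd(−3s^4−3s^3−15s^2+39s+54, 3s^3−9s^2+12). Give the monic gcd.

s^2−s−2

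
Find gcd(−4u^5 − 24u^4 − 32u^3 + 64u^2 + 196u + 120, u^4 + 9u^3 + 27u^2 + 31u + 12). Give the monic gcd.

u^2 + 4u + 3

Repeated division with remainder:
  −4u^5 − 24u^4 − 32u^3 + 64u^2 + 196u + 120 = (−4u + 12)(u^4 + 9u^3 + 27u^2 + 31u + 12) + (−32u^3 − 136u^2 − 128u − 24)
  u^4 + 9u^3 + 27u^2 + 31u + 12 = (−(1/32)u − 19/128)(−32u^3 − 136u^2 − 128u − 24) + ((45/16)u^2 + (45/4)u + 135/16)
  −32u^3 − 136u^2 − 128u − 24 = (−(512/45)u − 128/45)((45/16)u^2 + (45/4)u + 135/16) + (0)
Last nonzero remainder: (45/16)u^2 + (45/4)u + 135/16. Dividing through by 45/16 gives the monic gcd u^2 + 4u + 3.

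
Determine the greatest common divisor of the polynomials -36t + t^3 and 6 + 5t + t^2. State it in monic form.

1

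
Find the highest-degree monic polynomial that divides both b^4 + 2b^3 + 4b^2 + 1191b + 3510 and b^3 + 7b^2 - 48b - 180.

Repeated division with remainder:
  b^4 + 2b^3 + 4b^2 + 1191b + 3510 = (b - 5)(b^3 + 7b^2 - 48b - 180) + (87b^2 + 1131b + 2610)
  b^3 + 7b^2 - 48b - 180 = ((1/87)b - 2/29)(87b^2 + 1131b + 2610) + (0)
Last nonzero remainder: 87b^2 + 1131b + 2610. Dividing through by 87 gives the monic gcd b^2 + 13b + 30.

b^2 + 13b + 30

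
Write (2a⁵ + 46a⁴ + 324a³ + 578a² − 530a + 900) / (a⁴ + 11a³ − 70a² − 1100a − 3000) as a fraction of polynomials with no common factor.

(2a³ + 16a² − 16a + 18)/(a² − 4a − 60)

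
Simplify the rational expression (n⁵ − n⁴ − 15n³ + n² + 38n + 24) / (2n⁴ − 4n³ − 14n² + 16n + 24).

Repeated division with remainder:
  n⁵ − n⁴ − 15n³ + n² + 38n + 24 = ((1/2)n + 1/2)(2n⁴ − 4n³ − 14n² + 16n + 24) + (−6n³ + 18n + 12)
  2n⁴ − 4n³ − 14n² + 16n + 24 = (−(1/3)n + 2/3)(−6n³ + 18n + 12) + (−8n² + 8n + 16)
  −6n³ + 18n + 12 = ((3/4)n + 3/4)(−8n² + 8n + 16) + (0)
Last nonzero remainder: −8n² + 8n + 16. Dividing through by −8 gives the monic gcd n² − n − 2.
Cancel n² − n − 2 from numerator and denominator to get the reduced form.

(n³ − 13n − 12)/(2n² − 2n − 12)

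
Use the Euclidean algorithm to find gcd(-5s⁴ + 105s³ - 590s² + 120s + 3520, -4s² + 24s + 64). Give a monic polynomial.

s² - 6s - 16

Apply the Euclidean algorithm:
  -5s⁴ + 105s³ - 590s² + 120s + 3520 = ((5/4)s² - (75/4)s + 55)(-4s² + 24s + 64) + (0)
Last nonzero remainder: -4s² + 24s + 64. Dividing through by -4 gives the monic gcd s² - 6s - 16.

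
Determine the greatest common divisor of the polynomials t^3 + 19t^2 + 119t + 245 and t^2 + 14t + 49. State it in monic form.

t^2 + 14t + 49

Euclidean algorithm in ℚ[t]:
  t^3 + 19t^2 + 119t + 245 = (t + 5)(t^2 + 14t + 49) + (0)
The last nonzero remainder t^2 + 14t + 49 is already monic.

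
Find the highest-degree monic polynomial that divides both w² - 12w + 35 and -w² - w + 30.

By polynomial division,
  w² - 12w + 35 = (-1)(-w² - w + 30) + (-13w + 65)
  -w² - w + 30 = ((1/13)w + 6/13)(-13w + 65) + (0)
Last nonzero remainder: -13w + 65. Dividing through by -13 gives the monic gcd w - 5.

w - 5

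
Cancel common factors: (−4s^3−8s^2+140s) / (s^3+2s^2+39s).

(−4s^2−8s+140)/(s^2+2s+39)

By polynomial division,
  −4s^3−8s^2+140s = (−4)(s^3+2s^2+39s) + (296s)
  s^3+2s^2+39s = ((1/296)s^2+(1/148)s+39/296)(296s) + (0)
Last nonzero remainder: 296s. Dividing through by 296 gives the monic gcd s.
Cancel s from numerator and denominator to get the reduced form.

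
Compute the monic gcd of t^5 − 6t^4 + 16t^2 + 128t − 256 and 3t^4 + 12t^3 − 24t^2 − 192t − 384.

Euclidean algorithm in ℚ[t]:
  t^5 − 6t^4 + 16t^2 + 128t − 256 = ((1/3)t − 10/3)(3t^4 + 12t^3 − 24t^2 − 192t − 384) + (48t^3 − 384t − 1536)
  3t^4 + 12t^3 − 24t^2 − 192t − 384 = ((1/16)t + 1/4)(48t^3 − 384t − 1536) + (0)
Last nonzero remainder: 48t^3 − 384t − 1536. Dividing through by 48 gives the monic gcd t^3 − 8t − 32.

t^3 − 8t − 32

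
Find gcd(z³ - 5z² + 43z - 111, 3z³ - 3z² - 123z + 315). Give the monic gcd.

z - 3

By polynomial division,
  z³ - 5z² + 43z - 111 = (1/3)(3z³ - 3z² - 123z + 315) + (-4z² + 84z - 216)
  3z³ - 3z² - 123z + 315 = (-(3/4)z - 15)(-4z² + 84z - 216) + (975z - 2925)
  -4z² + 84z - 216 = (-(4/975)z + 24/325)(975z - 2925) + (0)
Last nonzero remainder: 975z - 2925. Dividing through by 975 gives the monic gcd z - 3.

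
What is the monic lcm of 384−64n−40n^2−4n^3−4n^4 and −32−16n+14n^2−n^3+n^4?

By polynomial division,
  −4n^4−4n^3−40n^2−64n+384 = (−4)(n^4−n^3+14n^2−16n−32) + (−8n^3+16n^2−128n+256)
  n^4−n^3+14n^2−16n−32 = (−(1/8)n−1/8)(−8n^3+16n^2−128n+256) + (0)
Last nonzero remainder: −8n^3+16n^2−128n+256. Dividing through by −8 gives the monic gcd n^3−2n^2+16n−32.
Then lcm(f, g) = f·g / gcd(f, g); expanding and making the result monic gives the answer.

−96−80n+26n^2+11n^3+2n^4+n^5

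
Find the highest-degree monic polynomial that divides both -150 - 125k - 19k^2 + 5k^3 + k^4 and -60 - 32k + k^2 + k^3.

10 + 7k + k^2

Euclidean algorithm in ℚ[k]:
  k^4 + 5k^3 - 19k^2 - 125k - 150 = (k + 4)(k^3 + k^2 - 32k - 60) + (9k^2 + 63k + 90)
  k^3 + k^2 - 32k - 60 = ((1/9)k - 2/3)(9k^2 + 63k + 90) + (0)
Last nonzero remainder: 9k^2 + 63k + 90. Dividing through by 9 gives the monic gcd k^2 + 7k + 10.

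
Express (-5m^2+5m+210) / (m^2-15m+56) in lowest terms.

(-5m-30)/(m-8)

Repeated division with remainder:
  -5m^2+5m+210 = (-5)(m^2-15m+56) + (-70m+490)
  m^2-15m+56 = (-(1/70)m+4/35)(-70m+490) + (0)
Last nonzero remainder: -70m+490. Dividing through by -70 gives the monic gcd m-7.
Cancel m-7 from numerator and denominator to get the reduced form.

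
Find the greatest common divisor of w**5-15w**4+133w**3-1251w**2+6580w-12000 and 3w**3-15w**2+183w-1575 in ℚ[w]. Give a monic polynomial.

Apply the Euclidean algorithm:
  w**5-15w**4+133w**3-1251w**2+6580w-12000 = ((1/3)w**2-(10/3)w+22/3)(3w**3-15w**2+183w-1575) + (-6w**2-12w-450)
  3w**3-15w**2+183w-1575 = (-(1/2)w+7/2)(-6w**2-12w-450) + (0)
Last nonzero remainder: -6w**2-12w-450. Dividing through by -6 gives the monic gcd w**2+2w+75.

w**2+2w+75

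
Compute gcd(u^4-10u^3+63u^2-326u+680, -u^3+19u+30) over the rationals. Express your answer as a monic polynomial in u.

u-5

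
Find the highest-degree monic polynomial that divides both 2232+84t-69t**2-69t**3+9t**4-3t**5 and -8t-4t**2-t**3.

Apply the Euclidean algorithm:
  -3t**5+9t**4-69t**3-69t**2+84t+2232 = (3t**2-21t+129)(-t**3-4t**2-8t) + (279t**2+1116t+2232)
  -t**3-4t**2-8t = (-(1/279)t)(279t**2+1116t+2232) + (0)
Last nonzero remainder: 279t**2+1116t+2232. Dividing through by 279 gives the monic gcd t**2+4t+8.

8+4t+t**2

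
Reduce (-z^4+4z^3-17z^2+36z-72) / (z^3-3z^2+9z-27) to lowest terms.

(-z^2+4z-8)/(z-3)

Apply the Euclidean algorithm:
  -z^4+4z^3-17z^2+36z-72 = (-z+1)(z^3-3z^2+9z-27) + (-5z^2-45)
  z^3-3z^2+9z-27 = (-(1/5)z+3/5)(-5z^2-45) + (0)
Last nonzero remainder: -5z^2-45. Dividing through by -5 gives the monic gcd z^2+9.
Cancel z^2+9 from numerator and denominator to get the reduced form.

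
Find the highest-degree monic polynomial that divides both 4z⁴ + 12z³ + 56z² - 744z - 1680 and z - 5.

z - 5

By polynomial division,
  4z⁴ + 12z³ + 56z² - 744z - 1680 = (4z³ + 32z² + 216z + 336)(z - 5) + (0)
The last nonzero remainder z - 5 is already monic.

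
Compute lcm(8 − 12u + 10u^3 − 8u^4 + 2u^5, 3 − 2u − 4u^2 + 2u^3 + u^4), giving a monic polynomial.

By polynomial division,
  2u^5 − 8u^4 + 10u^3 − 12u + 8 = (2u − 12)(u^4 + 2u^3 − 4u^2 − 2u + 3) + (42u^3 − 44u^2 − 42u + 44)
  u^4 + 2u^3 − 4u^2 − 2u + 3 = ((1/42)u + 32/441)(42u^3 − 44u^2 − 42u + 44) + ((85/441)u^2 − 85/441)
  42u^3 − 44u^2 − 42u + 44 = ((18522/85)u − 19404/85)((85/441)u^2 − 85/441) + (0)
Last nonzero remainder: (85/441)u^2 − 85/441. Dividing through by 85/441 gives the monic gcd u^2 − 1.
Then lcm(f, g) = f·g / gcd(f, g); expanding and making the result monic gives the answer.

−12 + 26u − 8u^2 − 21u^3 + 22u^4 − 6u^5 − 2u^6 + u^7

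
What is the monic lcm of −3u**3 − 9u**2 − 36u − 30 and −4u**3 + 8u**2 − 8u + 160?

Apply the Euclidean algorithm:
  −3u**3 − 9u**2 − 36u − 30 = (3/4)(−4u**3 + 8u**2 − 8u + 160) + (−15u**2 − 30u − 150)
  −4u**3 + 8u**2 − 8u + 160 = ((4/15)u − 16/15)(−15u**2 − 30u − 150) + (0)
Last nonzero remainder: −15u**2 − 30u − 150. Dividing through by −15 gives the monic gcd u**2 + 2u + 10.
Then lcm(f, g) = f·g / gcd(f, g); expanding and making the result monic gives the answer.

u**4 − u**3 − 38u − 40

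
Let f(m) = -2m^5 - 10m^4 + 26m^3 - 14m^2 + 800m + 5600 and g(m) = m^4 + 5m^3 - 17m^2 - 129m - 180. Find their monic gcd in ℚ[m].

Apply the Euclidean algorithm:
  -2m^5 - 10m^4 + 26m^3 - 14m^2 + 800m + 5600 = (-2m)(m^4 + 5m^3 - 17m^2 - 129m - 180) + (-8m^3 - 272m^2 + 440m + 5600)
  m^4 + 5m^3 - 17m^2 - 129m - 180 = (-(1/8)m + 29/8)(-8m^3 - 272m^2 + 440m + 5600) + (1024m^2 - 1024m - 20480)
  -8m^3 - 272m^2 + 440m + 5600 = (-(1/128)m - 35/128)(1024m^2 - 1024m - 20480) + (0)
Last nonzero remainder: 1024m^2 - 1024m - 20480. Dividing through by 1024 gives the monic gcd m^2 - m - 20.

m^2 - m - 20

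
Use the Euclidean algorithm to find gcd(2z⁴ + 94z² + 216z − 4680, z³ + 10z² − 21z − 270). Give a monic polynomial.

z² + z − 30

By polynomial division,
  2z⁴ + 94z² + 216z − 4680 = (2z − 20)(z³ + 10z² − 21z − 270) + (336z² + 336z − 10080)
  z³ + 10z² − 21z − 270 = ((1/336)z + 3/112)(336z² + 336z − 10080) + (0)
Last nonzero remainder: 336z² + 336z − 10080. Dividing through by 336 gives the monic gcd z² + z − 30.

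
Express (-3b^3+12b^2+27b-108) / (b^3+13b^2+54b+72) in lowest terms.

Repeated division with remainder:
  -3b^3+12b^2+27b-108 = (-3)(b^3+13b^2+54b+72) + (51b^2+189b+108)
  b^3+13b^2+54b+72 = ((1/51)b+158/867)(51b^2+189b+108) + ((5040/289)b+15120/289)
  51b^2+189b+108 = ((4913/1680)b+289/140)((5040/289)b+15120/289) + (0)
Last nonzero remainder: (5040/289)b+15120/289. Dividing through by 5040/289 gives the monic gcd b+3.
Cancel b+3 from numerator and denominator to get the reduced form.

(-3b^2+21b-36)/(b^2+10b+24)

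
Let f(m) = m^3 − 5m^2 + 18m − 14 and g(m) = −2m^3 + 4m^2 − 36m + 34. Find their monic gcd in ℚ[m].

m − 1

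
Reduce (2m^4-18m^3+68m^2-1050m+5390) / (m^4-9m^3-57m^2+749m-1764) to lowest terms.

Repeated division with remainder:
  2m^4-18m^3+68m^2-1050m+5390 = (2)(m^4-9m^3-57m^2+749m-1764) + (182m^2-2548m+8918)
  m^4-9m^3-57m^2+749m-1764 = ((1/182)m^2+(5/182)m-18/91)(182m^2-2548m+8918) + (0)
Last nonzero remainder: 182m^2-2548m+8918. Dividing through by 182 gives the monic gcd m^2-14m+49.
Cancel m^2-14m+49 from numerator and denominator to get the reduced form.

(2m^2+10m+110)/(m^2+5m-36)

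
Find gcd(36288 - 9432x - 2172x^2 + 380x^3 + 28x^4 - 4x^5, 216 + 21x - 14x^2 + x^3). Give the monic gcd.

Euclidean algorithm in ℚ[x]:
  -4x^5 + 28x^4 + 380x^3 - 2172x^2 - 9432x + 36288 = (-4x^2 - 28x + 72)(x^3 - 14x^2 + 21x + 216) + (288x^2 - 4896x + 20736)
  x^3 - 14x^2 + 21x + 216 = ((1/288)x + 1/96)(288x^2 - 4896x + 20736) + (0)
Last nonzero remainder: 288x^2 - 4896x + 20736. Dividing through by 288 gives the monic gcd x^2 - 17x + 72.

72 - 17x + x^2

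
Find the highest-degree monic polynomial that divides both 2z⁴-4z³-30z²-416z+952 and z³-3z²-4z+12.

By polynomial division,
  2z⁴-4z³-30z²-416z+952 = (2z+2)(z³-3z²-4z+12) + (-16z²-432z+928)
  z³-3z²-4z+12 = (-(1/16)z+15/8)(-16z²-432z+928) + (864z-1728)
  -16z²-432z+928 = (-(1/54)z-29/54)(864z-1728) + (0)
Last nonzero remainder: 864z-1728. Dividing through by 864 gives the monic gcd z-2.

z-2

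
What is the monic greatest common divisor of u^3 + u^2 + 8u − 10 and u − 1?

u − 1

Repeated division with remainder:
  u^3 + u^2 + 8u − 10 = (u^2 + 2u + 10)(u − 1) + (0)
The last nonzero remainder u − 1 is already monic.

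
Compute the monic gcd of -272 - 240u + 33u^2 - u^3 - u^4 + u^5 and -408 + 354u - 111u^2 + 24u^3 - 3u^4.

Repeated division with remainder:
  u^5 - u^4 - u^3 + 33u^2 - 240u - 272 = (-(1/3)u - 7/3)(-3u^4 + 24u^3 - 111u^2 + 354u - 408) + (18u^3 - 108u^2 + 450u - 1224)
  -3u^4 + 24u^3 - 111u^2 + 354u - 408 = (-(1/6)u + 1/3)(18u^3 - 108u^2 + 450u - 1224) + (0)
Last nonzero remainder: 18u^3 - 108u^2 + 450u - 1224. Dividing through by 18 gives the monic gcd u^3 - 6u^2 + 25u - 68.

-68 + 25u - 6u^2 + u^3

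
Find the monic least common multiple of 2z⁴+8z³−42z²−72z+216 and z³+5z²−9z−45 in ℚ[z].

z⁵+9z⁴−z³−141z²−72z+540

Apply the Euclidean algorithm:
  2z⁴+8z³−42z²−72z+216 = (2z−2)(z³+5z²−9z−45) + (−14z²+126)
  z³+5z²−9z−45 = (−(1/14)z−5/14)(−14z²+126) + (0)
Last nonzero remainder: −14z²+126. Dividing through by −14 gives the monic gcd z²−9.
Then lcm(f, g) = f·g / gcd(f, g); expanding and making the result monic gives the answer.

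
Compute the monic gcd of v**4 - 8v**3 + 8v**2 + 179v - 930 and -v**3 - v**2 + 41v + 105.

v + 5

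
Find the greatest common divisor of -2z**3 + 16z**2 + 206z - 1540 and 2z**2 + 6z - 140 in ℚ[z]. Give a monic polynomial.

By polynomial division,
  -2z**3 + 16z**2 + 206z - 1540 = (-z + 11)(2z**2 + 6z - 140) + (0)
Last nonzero remainder: 2z**2 + 6z - 140. Dividing through by 2 gives the monic gcd z**2 + 3z - 70.

z**2 + 3z - 70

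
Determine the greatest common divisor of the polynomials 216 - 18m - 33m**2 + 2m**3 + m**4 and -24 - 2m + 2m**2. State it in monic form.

Euclidean algorithm in ℚ[m]:
  m**4 + 2m**3 - 33m**2 - 18m + 216 = ((1/2)m**2 + (3/2)m - 9)(2m**2 - 2m - 24) + (0)
Last nonzero remainder: 2m**2 - 2m - 24. Dividing through by 2 gives the monic gcd m**2 - m - 12.

-12 - m + m**2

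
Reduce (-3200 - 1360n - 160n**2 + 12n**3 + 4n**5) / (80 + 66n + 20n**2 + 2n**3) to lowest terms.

(-200 + 40n - 10n**2 + 2n**3)/(5 + n)

Repeated division with remainder:
  4n**5 + 12n**3 - 160n**2 - 1360n - 3200 = (2n**2 - 20n + 140)(2n**3 + 20n**2 + 66n + 80) + (-1800n**2 - 9000n - 14400)
  2n**3 + 20n**2 + 66n + 80 = (-(1/900)n - 1/180)(-1800n**2 - 9000n - 14400) + (0)
Last nonzero remainder: -1800n**2 - 9000n - 14400. Dividing through by -1800 gives the monic gcd n**2 + 5n + 8.
Cancel n**2 + 5n + 8 from numerator and denominator to get the reduced form.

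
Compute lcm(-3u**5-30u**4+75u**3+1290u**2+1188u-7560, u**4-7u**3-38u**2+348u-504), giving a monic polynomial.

u**6+4u**5-85u**4-280u**3+2184u**2+4896u-15120

Repeated division with remainder:
  -3u**5-30u**4+75u**3+1290u**2+1188u-7560 = (-3u-51)(u**4-7u**3-38u**2+348u-504) + (-396u**3+396u**2+17424u-33264)
  u**4-7u**3-38u**2+348u-504 = (-(1/396)u+1/66)(-396u**3+396u**2+17424u-33264) + (0)
Last nonzero remainder: -396u**3+396u**2+17424u-33264. Dividing through by -396 gives the monic gcd u**3-u**2-44u+84.
Then lcm(f, g) = f·g / gcd(f, g); expanding and making the result monic gives the answer.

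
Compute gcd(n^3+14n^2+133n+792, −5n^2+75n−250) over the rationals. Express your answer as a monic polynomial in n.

Euclidean algorithm in ℚ[n]:
  n^3+14n^2+133n+792 = (−(1/5)n−29/5)(−5n^2+75n−250) + (518n−658)
  −5n^2+75n−250 = (−(5/518)n+1270/9583)(518n−658) + (−222870/1369)
  518n−658 = (−(354571/111435)n+450401/111435)(−222870/1369) + (0)
The last nonzero remainder is the constant −222870/1369, so the polynomials are coprime and gcd = 1.

1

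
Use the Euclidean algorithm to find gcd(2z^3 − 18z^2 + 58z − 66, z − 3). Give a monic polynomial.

z − 3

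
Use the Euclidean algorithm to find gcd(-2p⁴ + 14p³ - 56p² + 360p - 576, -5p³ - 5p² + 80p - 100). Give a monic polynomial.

Euclidean algorithm in ℚ[p]:
  -2p⁴ + 14p³ - 56p² + 360p - 576 = ((2/5)p - 16/5)(-5p³ - 5p² + 80p - 100) + (-104p² + 656p - 896)
  -5p³ - 5p² + 80p - 100 = ((5/104)p + 475/1352)(-104p² + 656p - 896) + (-(18150/169)p + 36300/169)
  -104p² + 656p - 896 = ((8788/9075)p - 37856/9075)(-(18150/169)p + 36300/169) + (0)
Last nonzero remainder: -(18150/169)p + 36300/169. Dividing through by -18150/169 gives the monic gcd p - 2.

p - 2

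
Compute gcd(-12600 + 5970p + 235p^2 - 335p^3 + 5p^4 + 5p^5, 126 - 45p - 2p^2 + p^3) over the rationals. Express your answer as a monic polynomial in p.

By polynomial division,
  5p^5 + 5p^4 - 335p^3 + 235p^2 + 5970p - 12600 = (5p^2 + 15p - 80)(p^3 - 2p^2 - 45p + 126) + (120p^2 + 480p - 2520)
  p^3 - 2p^2 - 45p + 126 = ((1/120)p - 1/20)(120p^2 + 480p - 2520) + (0)
Last nonzero remainder: 120p^2 + 480p - 2520. Dividing through by 120 gives the monic gcd p^2 + 4p - 21.

-21 + 4p + p^2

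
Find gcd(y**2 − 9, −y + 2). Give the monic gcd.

Apply the Euclidean algorithm:
  y**2 − 9 = (−y − 2)(−y + 2) + (−5)
  −y + 2 = ((1/5)y − 2/5)(−5) + (0)
The last nonzero remainder is the constant −5, so the polynomials are coprime and gcd = 1.

1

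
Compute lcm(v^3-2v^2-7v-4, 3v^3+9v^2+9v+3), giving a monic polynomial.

v^4-v^3-9v^2-11v-4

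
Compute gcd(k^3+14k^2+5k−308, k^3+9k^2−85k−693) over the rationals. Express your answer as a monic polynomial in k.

By polynomial division,
  k^3+14k^2+5k−308 = (k^3+9k^2−85k−693) + (5k^2+90k+385)
  k^3+9k^2−85k−693 = ((1/5)k−9/5)(5k^2+90k+385) + (0)
Last nonzero remainder: 5k^2+90k+385. Dividing through by 5 gives the monic gcd k^2+18k+77.

k^2+18k+77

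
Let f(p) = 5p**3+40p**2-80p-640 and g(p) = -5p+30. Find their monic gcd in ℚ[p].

1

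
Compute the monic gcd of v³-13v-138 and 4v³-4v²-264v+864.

Apply the Euclidean algorithm:
  v³-13v-138 = (1/4)(4v³-4v²-264v+864) + (v²+53v-354)
  4v³-4v²-264v+864 = (4v-216)(v²+53v-354) + (12600v-75600)
  v²+53v-354 = ((1/12600)v+59/12600)(12600v-75600) + (0)
Last nonzero remainder: 12600v-75600. Dividing through by 12600 gives the monic gcd v-6.

v-6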